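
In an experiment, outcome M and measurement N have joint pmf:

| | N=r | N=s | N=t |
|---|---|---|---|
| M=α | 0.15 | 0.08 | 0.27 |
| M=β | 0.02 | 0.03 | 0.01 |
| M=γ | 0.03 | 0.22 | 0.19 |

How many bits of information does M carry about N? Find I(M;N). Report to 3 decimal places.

Marginals: p(M) = (0.5000, 0.0600, 0.4400), p(N) = (0.2000, 0.3300, 0.4700).
I(M;N) = H(M) + H(N) − H(M,N).
H(M) = 1.2647, H(N) = 1.5042, H(M,N) = 2.6307.
I(M;N) = 1.2647 + 1.5042 − 2.6307 = 0.138 bits.

0.138 bits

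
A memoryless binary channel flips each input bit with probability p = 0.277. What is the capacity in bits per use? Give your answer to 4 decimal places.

Binary symmetric channel: C = 1 − h₂(ε) where h₂ is the binary entropy function.
h₂(0.277) = −0.277·log₂0.277 − 0.723·log₂0.723 = 0.8513.
C = 1 − 0.8513 = 0.1487 bits per channel use.

0.1487 bits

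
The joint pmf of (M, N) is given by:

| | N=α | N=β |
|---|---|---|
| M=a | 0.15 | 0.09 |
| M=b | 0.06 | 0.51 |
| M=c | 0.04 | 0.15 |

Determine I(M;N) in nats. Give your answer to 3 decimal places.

0.114 nats

Marginals: p(M) = (0.2400, 0.5700, 0.1900), p(N) = (0.2500, 0.7500).
I(M;N) = Σ p(x,y)·ln[p(x,y)/(p(x)p(y))].
  (a,α): 0.15·ln(2.5000) = 0.1374
  (a,β): 0.09·ln(0.5000) = -0.0624
  (b,α): 0.06·ln(0.4211) = -0.0519
  (b,β): 0.51·ln(1.1930) = 0.0900
  (c,α): 0.04·ln(0.8421) = -0.0069
  (c,β): 0.15·ln(1.0526) = 0.0077
Sum = 0.114 nats.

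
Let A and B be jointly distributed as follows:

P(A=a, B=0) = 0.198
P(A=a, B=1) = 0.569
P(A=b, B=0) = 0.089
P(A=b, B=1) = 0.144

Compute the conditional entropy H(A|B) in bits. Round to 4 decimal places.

Chain rule: H(A|B) = H(A,B) − H(B).
Marginals: p(A) = (0.7670, 0.2330), p(B) = (0.2870, 0.7130).
H(A,B) = 1.6387 bits; H(B) = 0.8648 bits.
H(A|B) = 1.6387 − 0.8648 = 0.7739 bits.

0.7739 bits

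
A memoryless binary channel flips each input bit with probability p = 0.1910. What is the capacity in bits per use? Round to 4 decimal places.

0.2964 bits

Binary symmetric channel: C = 1 − h₂(ε) where h₂ is the binary entropy function.
h₂(0.1910) = −0.1910·log₂0.1910 − 0.8090·log₂0.8090 = 0.7036.
C = 1 − 0.7036 = 0.2964 bits per channel use.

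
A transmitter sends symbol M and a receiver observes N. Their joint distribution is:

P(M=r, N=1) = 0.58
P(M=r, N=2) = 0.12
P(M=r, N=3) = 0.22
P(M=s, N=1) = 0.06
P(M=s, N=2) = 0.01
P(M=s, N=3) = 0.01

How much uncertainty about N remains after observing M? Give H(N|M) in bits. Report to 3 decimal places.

Chain rule: H(N|M) = H(M,N) − H(M).
Marginals: p(M) = (0.9200, 0.0800), p(N) = (0.6400, 0.1300, 0.2300).
H(M,N) = 1.6799 bits; H(M) = 0.4022 bits.
H(N|M) = 1.6799 − 0.4022 = 1.278 bits.

1.278 bits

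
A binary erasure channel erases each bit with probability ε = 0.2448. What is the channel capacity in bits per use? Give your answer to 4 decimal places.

Binary erasure channel: capacity C = 1 − ε.
C = 1 − 0.2448 = 0.7552 bits per channel use.

0.7552 bits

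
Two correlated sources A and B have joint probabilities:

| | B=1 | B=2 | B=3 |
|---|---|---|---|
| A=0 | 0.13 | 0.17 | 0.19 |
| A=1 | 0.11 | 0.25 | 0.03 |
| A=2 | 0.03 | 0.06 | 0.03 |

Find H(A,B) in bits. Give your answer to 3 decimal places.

H(A,B) = −Σ p(x,y)·log₂ p(x,y) over all 9 cells.
  cell (0,1): −0.13·log₂0.13 = 0.3826
  cell (0,2): −0.17·log₂0.17 = 0.4346
  cell (0,3): −0.19·log₂0.19 = 0.4552
  cell (1,1): −0.11·log₂0.11 = 0.3503
  cell (1,2): −0.25·log₂0.25 = 0.5000
  cell (1,3): −0.03·log₂0.03 = 0.1518
  cell (2,1): −0.03·log₂0.03 = 0.1518
  cell (2,2): −0.06·log₂0.06 = 0.2435
  cell (2,3): −0.03·log₂0.03 = 0.1518
Sum = 2.822 bits.

2.822 bits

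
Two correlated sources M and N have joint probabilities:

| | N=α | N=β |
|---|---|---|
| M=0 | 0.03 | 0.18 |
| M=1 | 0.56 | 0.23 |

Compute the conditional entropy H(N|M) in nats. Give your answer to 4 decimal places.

0.5626 nats

Chain rule: H(N|M) = H(M,N) − H(M).
Marginals: p(M) = (0.2100, 0.7900), p(N) = (0.5900, 0.4100).
H(M,N) = 1.0766 nats; H(M) = 0.5140 nats.
H(N|M) = 1.0766 − 0.5140 = 0.5626 nats.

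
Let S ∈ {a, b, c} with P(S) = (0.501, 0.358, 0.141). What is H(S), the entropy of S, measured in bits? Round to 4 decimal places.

1.4286 bits

H(S) = −Σ p·log₂ p.
  −(0.501)·log₂(0.501) = 0.49956
  −(0.358)·log₂(0.358) = 0.53054
  −(0.141)·log₂(0.141) = 0.39850
Sum: 0.49956 + 0.53054 + 0.39850 = 1.4286 bits.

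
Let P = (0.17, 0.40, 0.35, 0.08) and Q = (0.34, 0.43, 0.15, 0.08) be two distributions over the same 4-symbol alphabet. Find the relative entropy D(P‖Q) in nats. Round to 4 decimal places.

D(P‖Q) = Σ p·ln(p/q).
  0.17·ln(0.17/0.34) = -0.11784
  0.40·ln(0.40/0.43) = -0.02893
  0.35·ln(0.35/0.15) = 0.29655
  0.08·ln(0.08/0.08) = 0.00000
D(P‖Q) = 0.1498 nats.

0.1498 nats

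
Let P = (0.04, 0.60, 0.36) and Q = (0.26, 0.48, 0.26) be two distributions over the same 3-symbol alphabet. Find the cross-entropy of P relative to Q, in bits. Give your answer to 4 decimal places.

1.4127 bits

H(P,Q) = −Σ p·log₂ q.
  −0.04·log₂(0.26) = 0.07774
  −0.60·log₂(0.48) = 0.63534
  −0.36·log₂(0.26) = 0.69963
H(P,Q) = 1.4127 bits.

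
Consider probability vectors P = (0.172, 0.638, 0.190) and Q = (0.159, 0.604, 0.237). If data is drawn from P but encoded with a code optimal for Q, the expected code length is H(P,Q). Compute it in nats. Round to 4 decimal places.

H(P,Q) = −Σ p·ln q.
  −0.172·ln(0.159) = 0.31628
  −0.638·ln(0.604) = 0.32167
  −0.190·ln(0.237) = 0.27354
H(P,Q) = 0.9115 nats.

0.9115 nats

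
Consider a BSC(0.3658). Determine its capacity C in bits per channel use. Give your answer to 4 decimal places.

0.0526 bits

Binary symmetric channel: C = 1 − h₂(ε) where h₂ is the binary entropy function.
h₂(0.3658) = −0.3658·log₂0.3658 − 0.6342·log₂0.6342 = 0.9474.
C = 1 − 0.9474 = 0.0526 bits per channel use.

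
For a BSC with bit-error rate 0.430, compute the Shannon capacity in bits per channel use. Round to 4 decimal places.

0.0142 bits

Binary symmetric channel: C = 1 − h₂(ε) where h₂ is the binary entropy function.
h₂(0.430) = −0.430·log₂0.430 − 0.570·log₂0.570 = 0.9858.
C = 1 − 0.9858 = 0.0142 bits per channel use.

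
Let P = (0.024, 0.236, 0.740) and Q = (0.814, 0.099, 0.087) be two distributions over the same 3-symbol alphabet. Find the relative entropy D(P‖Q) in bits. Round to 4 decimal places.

2.4592 bits

D(P‖Q) = Σ p·log₂(p/q).
  0.024·log₂(0.024/0.814) = -0.12201
  0.236·log₂(0.236/0.099) = 0.29578
  0.740·log₂(0.740/0.087) = 2.28544
D(P‖Q) = 2.4592 bits.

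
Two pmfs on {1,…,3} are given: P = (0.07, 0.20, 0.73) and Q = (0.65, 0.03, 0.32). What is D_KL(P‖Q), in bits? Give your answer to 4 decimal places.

D(P‖Q) = Σ p·log₂(p/q).
  0.07·log₂(0.07/0.65) = -0.22505
  0.20·log₂(0.20/0.03) = 0.54739
  0.73·log₂(0.73/0.32) = 0.86857
D(P‖Q) = 1.1909 bits.

1.1909 bits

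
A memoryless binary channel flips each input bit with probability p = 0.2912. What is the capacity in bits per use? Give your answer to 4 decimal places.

Binary symmetric channel: C = 1 − h₂(ε) where h₂ is the binary entropy function.
h₂(0.2912) = −0.2912·log₂0.2912 − 0.7088·log₂0.7088 = 0.8703.
C = 1 − 0.8703 = 0.1297 bits per channel use.

0.1297 bits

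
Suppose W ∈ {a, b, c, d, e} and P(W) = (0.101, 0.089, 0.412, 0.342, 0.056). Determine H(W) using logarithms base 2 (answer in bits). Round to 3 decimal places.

H(W) = −Σ p·log₂ p.
  −(0.101)·log₂(0.101) = 0.3341
  −(0.089)·log₂(0.089) = 0.3106
  −(0.412)·log₂(0.412) = 0.5271
  −(0.342)·log₂(0.342) = 0.5294
  −(0.056)·log₂(0.056) = 0.2329
Sum: 0.3341 + 0.3106 + 0.5271 + 0.5294 + 0.2329 = 1.934 bits.

1.934 bits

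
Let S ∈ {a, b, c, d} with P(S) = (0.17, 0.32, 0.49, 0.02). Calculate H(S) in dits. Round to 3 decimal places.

0.475 dits

H(S) = −Σ p·log₁₀ p.
  −(0.17)·log₁₀(0.17) = 0.1308
  −(0.32)·log₁₀(0.32) = 0.1584
  −(0.49)·log₁₀(0.49) = 0.1518
  −(0.02)·log₁₀(0.02) = 0.0340
Sum: 0.1308 + 0.1584 + 0.1518 + 0.0340 = 0.475 dits.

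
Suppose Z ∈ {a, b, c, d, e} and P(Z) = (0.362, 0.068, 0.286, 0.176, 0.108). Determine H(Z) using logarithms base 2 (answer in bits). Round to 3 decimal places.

H(Z) = −Σ p·log₂ p.
  −(0.362)·log₂(0.362) = 0.5307
  −(0.068)·log₂(0.068) = 0.2637
  −(0.286)·log₂(0.286) = 0.5165
  −(0.176)·log₂(0.176) = 0.4411
  −(0.108)·log₂(0.108) = 0.3468
Sum: 0.5307 + 0.2637 + 0.5165 + 0.4411 + 0.3468 = 2.099 bits.

2.099 bits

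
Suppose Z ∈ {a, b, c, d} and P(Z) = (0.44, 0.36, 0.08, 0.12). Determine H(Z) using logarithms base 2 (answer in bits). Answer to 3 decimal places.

1.710 bits

H(Z) = −Σ p·log₂ p.
  −(0.44)·log₂(0.44) = 0.5211
  −(0.36)·log₂(0.36) = 0.5306
  −(0.08)·log₂(0.08) = 0.2915
  −(0.12)·log₂(0.12) = 0.3671
Sum: 0.5211 + 0.5306 + 0.2915 + 0.3671 = 1.710 bits.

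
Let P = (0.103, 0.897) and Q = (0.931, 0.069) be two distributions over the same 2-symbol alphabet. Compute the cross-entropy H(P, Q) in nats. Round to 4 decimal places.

H(P,Q) = −Σ p·ln q.
  −0.103·ln(0.931) = 0.00736
  −0.897·ln(0.069) = 2.39826
H(P,Q) = 2.4056 nats.

2.4056 nats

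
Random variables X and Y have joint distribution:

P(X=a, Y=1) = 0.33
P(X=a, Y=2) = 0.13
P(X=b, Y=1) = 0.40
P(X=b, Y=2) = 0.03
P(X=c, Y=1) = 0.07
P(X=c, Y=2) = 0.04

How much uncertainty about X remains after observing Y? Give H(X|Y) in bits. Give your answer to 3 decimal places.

Chain rule: H(X|Y) = H(X,Y) − H(Y).
Marginals: p(X) = (0.4600, 0.4300, 0.1100), p(Y) = (0.8000, 0.2000).
H(X,Y) = 2.0453 bits; H(Y) = 0.7219 bits.
H(X|Y) = 2.0453 − 0.7219 = 1.323 bits.

1.323 bits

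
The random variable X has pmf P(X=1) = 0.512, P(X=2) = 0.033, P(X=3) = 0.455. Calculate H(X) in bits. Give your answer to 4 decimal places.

H(X) = −Σ p·log₂ p.
  −(0.512)·log₂(0.512) = 0.49448
  −(0.033)·log₂(0.033) = 0.16241
  −(0.455)·log₂(0.455) = 0.51691
Sum: 0.49448 + 0.16241 + 0.51691 = 1.1738 bits.

1.1738 bits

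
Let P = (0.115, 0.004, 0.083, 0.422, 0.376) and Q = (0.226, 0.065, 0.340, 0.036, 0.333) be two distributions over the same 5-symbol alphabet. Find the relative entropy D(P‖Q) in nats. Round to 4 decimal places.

D(P‖Q) = Σ p·ln(p/q).
  0.115·ln(0.115/0.226) = -0.07769
  0.004·ln(0.004/0.065) = -0.01115
  0.083·ln(0.083/0.340) = -0.11704
  0.422·ln(0.422/0.036) = 1.03875
  0.376·ln(0.376/0.333) = 0.04566
D(P‖Q) = 0.8785 nats.

0.8785 nats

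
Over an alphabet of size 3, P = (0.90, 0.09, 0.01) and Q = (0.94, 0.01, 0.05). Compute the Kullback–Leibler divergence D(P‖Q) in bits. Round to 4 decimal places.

0.2056 bits

D(P‖Q) = Σ p·log₂(p/q).
  0.90·log₂(0.90/0.94) = -0.05646
  0.09·log₂(0.09/0.01) = 0.28529
  0.01·log₂(0.01/0.05) = -0.02322
D(P‖Q) = 0.2056 bits.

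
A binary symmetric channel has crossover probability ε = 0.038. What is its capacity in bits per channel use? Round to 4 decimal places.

0.7670 bits

Binary symmetric channel: C = 1 − h₂(ε) where h₂ is the binary entropy function.
h₂(0.038) = −0.038·log₂0.038 − 0.962·log₂0.962 = 0.2330.
C = 1 − 0.2330 = 0.7670 bits per channel use.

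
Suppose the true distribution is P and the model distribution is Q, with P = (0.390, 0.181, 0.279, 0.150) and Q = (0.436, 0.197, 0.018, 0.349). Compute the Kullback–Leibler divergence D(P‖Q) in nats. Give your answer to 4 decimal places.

D(P‖Q) = Σ p·ln(p/q).
  0.390·ln(0.390/0.436) = -0.04348
  0.181·ln(0.181/0.197) = -0.01533
  0.279·ln(0.279/0.018) = 0.76469
  0.150·ln(0.150/0.349) = -0.12667
D(P‖Q) = 0.5792 nats.

0.5792 nats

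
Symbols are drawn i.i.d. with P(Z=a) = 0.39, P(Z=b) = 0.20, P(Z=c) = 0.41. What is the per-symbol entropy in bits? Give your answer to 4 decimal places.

H(Z) = −Σ p·log₂ p.
  −(0.39)·log₂(0.39) = 0.52980
  −(0.20)·log₂(0.20) = 0.46439
  −(0.41)·log₂(0.41) = 0.52738
Sum: 0.52980 + 0.46439 + 0.52738 = 1.5216 bits.

1.5216 bits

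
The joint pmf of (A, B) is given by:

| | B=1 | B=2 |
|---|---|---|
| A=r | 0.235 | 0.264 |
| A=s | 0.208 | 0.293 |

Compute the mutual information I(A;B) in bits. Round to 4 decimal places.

0.0023 bits

Marginals: p(A) = (0.4990, 0.5010), p(B) = (0.4430, 0.5570).
I(A;B) = Σ p(x,y)·log₂[p(x,y)/(p(x)p(y))].
  (r,1): 0.235·log₂(1.0631) = 0.02074
  (r,2): 0.264·log₂(0.9498) = -0.01960
  (s,1): 0.208·log₂(0.9372) = -0.01947
  (s,2): 0.293·log₂(1.0500) = 0.02061
Sum = 0.0023 bits.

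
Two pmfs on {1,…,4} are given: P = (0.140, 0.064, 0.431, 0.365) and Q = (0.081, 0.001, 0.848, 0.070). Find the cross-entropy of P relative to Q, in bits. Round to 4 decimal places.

H(P,Q) = −Σ p·log₂ q.
  −0.140·log₂(0.081) = 0.50763
  −0.064·log₂(0.001) = 0.63781
  −0.431·log₂(0.848) = 0.10252
  −0.365·log₂(0.070) = 1.40032
H(P,Q) = 2.6483 bits.

2.6483 bits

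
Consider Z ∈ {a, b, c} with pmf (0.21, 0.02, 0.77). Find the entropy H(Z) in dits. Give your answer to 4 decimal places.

H(Z) = −Σ p·log₁₀ p.
  −(0.21)·log₁₀(0.21) = 0.14233
  −(0.02)·log₁₀(0.02) = 0.03398
  −(0.77)·log₁₀(0.77) = 0.08740
Sum: 0.14233 + 0.03398 + 0.08740 = 0.2637 dits.

0.2637 dits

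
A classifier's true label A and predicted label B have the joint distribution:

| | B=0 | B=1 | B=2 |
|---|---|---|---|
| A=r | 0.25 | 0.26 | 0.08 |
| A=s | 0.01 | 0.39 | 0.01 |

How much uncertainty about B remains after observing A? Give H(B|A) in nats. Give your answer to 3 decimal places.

0.681 nats

Chain rule: H(B|A) = H(A,B) − H(A).
Marginals: p(A) = (0.5900, 0.4100), p(B) = (0.2600, 0.6500, 0.0900).
H(A,B) = 1.3582 nats; H(A) = 0.6769 nats.
H(B|A) = 1.3582 − 0.6769 = 0.681 nats.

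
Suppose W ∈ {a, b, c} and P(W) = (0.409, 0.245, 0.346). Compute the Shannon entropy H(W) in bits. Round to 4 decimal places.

H(W) = −Σ p·log₂ p.
  −(0.409)·log₂(0.409) = 0.52754
  −(0.245)·log₂(0.245) = 0.49714
  −(0.346)·log₂(0.346) = 0.52978
Sum: 0.52754 + 0.49714 + 0.52978 = 1.5545 bits.

1.5545 bits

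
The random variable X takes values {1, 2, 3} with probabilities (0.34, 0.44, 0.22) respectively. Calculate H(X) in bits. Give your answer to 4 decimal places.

1.5309 bits

H(X) = −Σ p·log₂ p.
  −(0.34)·log₂(0.34) = 0.52917
  −(0.44)·log₂(0.44) = 0.52115
  −(0.22)·log₂(0.22) = 0.48057
Sum: 0.52917 + 0.52115 + 0.48057 = 1.5309 bits.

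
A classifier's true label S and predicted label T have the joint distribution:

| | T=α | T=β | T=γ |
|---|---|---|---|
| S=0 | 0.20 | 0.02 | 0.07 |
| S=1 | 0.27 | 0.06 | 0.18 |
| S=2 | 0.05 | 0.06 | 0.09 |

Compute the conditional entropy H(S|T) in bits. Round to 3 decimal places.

1.400 bits

Marginals: p(S) = (0.2900, 0.5100, 0.2000), p(T) = (0.5200, 0.1400, 0.3400).
H(S|T) = Σ p(T) · H(S|T=·).
  T=α: p=0.5200, H(S|T=α) = 1.3460
  T=β: p=0.1400, H(S|T=β) = 1.4488
  T=γ: p=0.3400, H(S|T=γ) = 1.4628
Weighted sum = 1.400 bits.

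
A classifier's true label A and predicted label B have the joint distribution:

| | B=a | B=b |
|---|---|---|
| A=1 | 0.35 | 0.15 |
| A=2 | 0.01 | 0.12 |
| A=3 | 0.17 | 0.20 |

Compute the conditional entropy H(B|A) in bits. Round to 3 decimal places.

Chain rule: H(B|A) = H(A,B) − H(A).
Marginals: p(A) = (0.5000, 0.1300, 0.3700), p(B) = (0.5300, 0.4700).
H(A,B) = 2.2731 bits; H(A) = 1.4134 bits.
H(B|A) = 2.2731 − 1.4134 = 0.860 bits.

0.860 bits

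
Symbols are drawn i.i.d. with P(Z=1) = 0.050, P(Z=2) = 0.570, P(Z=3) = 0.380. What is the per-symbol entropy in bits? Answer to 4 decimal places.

1.2088 bits

H(Z) = −Σ p·log₂ p.
  −(0.050)·log₂(0.050) = 0.21610
  −(0.570)·log₂(0.570) = 0.46225
  −(0.380)·log₂(0.380) = 0.53045
Sum: 0.21610 + 0.46225 + 0.53045 = 1.2088 bits.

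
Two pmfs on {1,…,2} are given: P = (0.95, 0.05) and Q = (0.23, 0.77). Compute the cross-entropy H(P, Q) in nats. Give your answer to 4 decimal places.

1.4093 nats

H(P,Q) = −Σ p·ln q.
  −0.95·ln(0.23) = 1.39619
  −0.05·ln(0.77) = 0.01307
H(P,Q) = 1.4093 nats.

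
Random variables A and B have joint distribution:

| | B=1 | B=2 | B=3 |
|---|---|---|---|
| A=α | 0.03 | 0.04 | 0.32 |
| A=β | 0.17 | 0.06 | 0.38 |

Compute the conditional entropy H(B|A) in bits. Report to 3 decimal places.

1.107 bits

Marginals: p(A) = (0.3900, 0.6100), p(B) = (0.2000, 0.1000, 0.7000).
H(B|A) = Σ p(A) · H(B|A=·).
  A=α: p=0.3900, H(B|A=α) = 0.8558
  A=β: p=0.6100, H(B|A=β) = 1.2681
Weighted sum = 1.107 bits.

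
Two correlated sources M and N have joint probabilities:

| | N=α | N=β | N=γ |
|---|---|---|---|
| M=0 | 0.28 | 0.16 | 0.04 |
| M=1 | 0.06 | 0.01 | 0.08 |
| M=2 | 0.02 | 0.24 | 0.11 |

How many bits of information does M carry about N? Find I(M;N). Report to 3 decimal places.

0.313 bits

Marginals: p(M) = (0.4800, 0.1500, 0.3700), p(N) = (0.3600, 0.4100, 0.2300).
I(M;N) = Σ p(x,y)·log₂[p(x,y)/(p(x)p(y))].
  (0,α): 0.28·log₂(1.6204) = 0.1950
  (0,β): 0.16·log₂(0.8130) = -0.0478
  (0,γ): 0.04·log₂(0.3623) = -0.0586
  (1,α): 0.06·log₂(1.1111) = 0.0091
  (1,β): 0.01·log₂(0.1626) = -0.0262
  (1,γ): 0.08·log₂(2.3188) = 0.0971
  (2,α): 0.02·log₂(0.1502) = -0.0547
  (2,β): 0.24·log₂(1.5821) = 0.1588
  (2,γ): 0.11·log₂(1.2926) = 0.0407
Sum = 0.313 bits.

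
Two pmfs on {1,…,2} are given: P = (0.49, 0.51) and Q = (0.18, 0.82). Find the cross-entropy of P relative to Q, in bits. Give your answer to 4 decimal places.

1.3582 bits

H(P,Q) = −Σ p·log₂ q.
  −0.49·log₂(0.18) = 1.21223
  −0.51·log₂(0.82) = 0.14602
H(P,Q) = 1.3582 bits.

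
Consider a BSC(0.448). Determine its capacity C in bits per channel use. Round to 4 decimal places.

Binary symmetric channel: C = 1 − h₂(ε) where h₂ is the binary entropy function.
h₂(0.448) = −0.448·log₂0.448 − 0.552·log₂0.552 = 0.9922.
C = 1 − 0.9922 = 0.0078 bits per channel use.

0.0078 bits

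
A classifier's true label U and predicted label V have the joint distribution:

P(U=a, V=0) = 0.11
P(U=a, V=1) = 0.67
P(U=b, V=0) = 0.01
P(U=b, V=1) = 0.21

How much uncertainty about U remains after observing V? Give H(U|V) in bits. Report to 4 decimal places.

0.7473 bits

Chain rule: H(U|V) = H(U,V) − H(V).
Marginals: p(U) = (0.7800, 0.2200), p(V) = (0.1200, 0.8800).
H(U,V) = 1.2767 bits; H(V) = 0.5294 bits.
H(U|V) = 1.2767 − 0.5294 = 0.7473 bits.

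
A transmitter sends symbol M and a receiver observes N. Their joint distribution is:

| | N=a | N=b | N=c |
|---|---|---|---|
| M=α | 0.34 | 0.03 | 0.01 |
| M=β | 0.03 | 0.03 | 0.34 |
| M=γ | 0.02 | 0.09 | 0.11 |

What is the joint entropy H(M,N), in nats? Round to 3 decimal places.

1.633 nats

H(M,N) = −Σ p(x,y)·ln p(x,y) over all 9 cells.
  cell (α,a): −0.34·ln0.34 = 0.3668
  cell (α,b): −0.03·ln0.03 = 0.1052
  cell (α,c): −0.01·ln0.01 = 0.0461
  cell (β,a): −0.03·ln0.03 = 0.1052
  cell (β,b): −0.03·ln0.03 = 0.1052
  cell (β,c): −0.34·ln0.34 = 0.3668
  cell (γ,a): −0.02·ln0.02 = 0.0782
  cell (γ,b): −0.09·ln0.09 = 0.2167
  cell (γ,c): −0.11·ln0.11 = 0.2428
Sum = 1.633 nats.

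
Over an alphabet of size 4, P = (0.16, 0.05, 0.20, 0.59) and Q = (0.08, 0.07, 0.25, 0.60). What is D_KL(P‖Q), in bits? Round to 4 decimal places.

0.0570 bits

D(P‖Q) = Σ p·log₂(p/q).
  0.16·log₂(0.16/0.08) = 0.16000
  0.05·log₂(0.05/0.07) = -0.02427
  0.20·log₂(0.20/0.25) = -0.06439
  0.59·log₂(0.59/0.60) = -0.01431
D(P‖Q) = 0.0570 bits.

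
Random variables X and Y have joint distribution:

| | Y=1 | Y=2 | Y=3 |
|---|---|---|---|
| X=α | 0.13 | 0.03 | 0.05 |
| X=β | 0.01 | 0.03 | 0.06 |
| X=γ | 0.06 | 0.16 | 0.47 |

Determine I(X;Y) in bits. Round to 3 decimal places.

0.184 bits

Marginals: p(X) = (0.2100, 0.1000, 0.6900), p(Y) = (0.2000, 0.2200, 0.5800).
I(X;Y) = Σ p(x,y)·log₂[p(x,y)/(p(x)p(y))].
  (α,1): 0.13·log₂(3.0952) = 0.2119
  (α,2): 0.03·log₂(0.6494) = -0.0187
  (α,3): 0.05·log₂(0.4105) = -0.0642
  (β,1): 0.01·log₂(0.5000) = -0.0100
  (β,2): 0.03·log₂(1.3636) = 0.0134
  (β,3): 0.06·log₂(1.0345) = 0.0029
  (γ,1): 0.06·log₂(0.4348) = -0.0721
  (γ,2): 0.16·log₂(1.0540) = 0.0121
  (γ,3): 0.47·log₂(1.1744) = 0.1090
Sum = 0.184 bits.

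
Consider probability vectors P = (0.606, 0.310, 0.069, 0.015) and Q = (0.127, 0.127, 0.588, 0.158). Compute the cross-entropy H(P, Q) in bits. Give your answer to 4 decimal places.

2.8198 bits

H(P,Q) = −Σ p·log₂ q.
  −0.606·log₂(0.127) = 1.80412
  −0.310·log₂(0.127) = 0.92290
  −0.069·log₂(0.588) = 0.05286
  −0.015·log₂(0.158) = 0.03993
H(P,Q) = 2.8198 bits.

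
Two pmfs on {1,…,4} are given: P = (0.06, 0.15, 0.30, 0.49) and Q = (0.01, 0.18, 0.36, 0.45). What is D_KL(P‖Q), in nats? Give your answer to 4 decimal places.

D(P‖Q) = Σ p·ln(p/q).
  0.06·ln(0.06/0.01) = 0.10751
  0.15·ln(0.15/0.18) = -0.02735
  0.30·ln(0.30/0.36) = -0.05470
  0.49·ln(0.49/0.45) = 0.04173
D(P‖Q) = 0.0672 nats.

0.0672 nats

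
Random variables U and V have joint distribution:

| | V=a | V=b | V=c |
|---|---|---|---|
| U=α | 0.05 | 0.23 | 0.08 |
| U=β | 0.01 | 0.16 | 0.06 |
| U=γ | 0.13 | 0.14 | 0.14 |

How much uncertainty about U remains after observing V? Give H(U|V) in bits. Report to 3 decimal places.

1.450 bits

Chain rule: H(U|V) = H(U,V) − H(V).
Marginals: p(U) = (0.3600, 0.2300, 0.4100), p(V) = (0.1900, 0.5300, 0.2800).
H(U,V) = 2.9051 bits; H(V) = 1.4549 bits.
H(U|V) = 2.9051 − 1.4549 = 1.450 bits.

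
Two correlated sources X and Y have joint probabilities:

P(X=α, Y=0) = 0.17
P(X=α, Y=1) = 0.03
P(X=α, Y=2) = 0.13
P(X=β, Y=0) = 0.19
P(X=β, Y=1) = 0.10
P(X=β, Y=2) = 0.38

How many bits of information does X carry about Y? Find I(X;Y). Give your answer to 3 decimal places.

Marginals: p(X) = (0.3300, 0.6700), p(Y) = (0.3600, 0.1300, 0.5100).
I(X;Y) = H(X) + H(Y) − H(X,Y).
H(X) = 0.9149, H(Y) = 1.4087, H(X,Y) = 2.2869.
I(X;Y) = 0.9149 + 1.4087 − 2.2869 = 0.037 bits.

0.037 bits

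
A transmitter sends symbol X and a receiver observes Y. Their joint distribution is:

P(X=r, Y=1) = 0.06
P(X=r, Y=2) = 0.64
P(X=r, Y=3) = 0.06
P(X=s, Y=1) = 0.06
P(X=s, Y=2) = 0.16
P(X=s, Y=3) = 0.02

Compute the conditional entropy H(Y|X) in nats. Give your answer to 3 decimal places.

Chain rule: H(Y|X) = H(X,Y) − H(X).
Marginals: p(X) = (0.7600, 0.2400), p(Y) = (0.1200, 0.8000, 0.0800).
H(X,Y) = 1.1635 nats; H(X) = 0.5511 nats.
H(Y|X) = 1.1635 − 0.5511 = 0.612 nats.

0.612 nats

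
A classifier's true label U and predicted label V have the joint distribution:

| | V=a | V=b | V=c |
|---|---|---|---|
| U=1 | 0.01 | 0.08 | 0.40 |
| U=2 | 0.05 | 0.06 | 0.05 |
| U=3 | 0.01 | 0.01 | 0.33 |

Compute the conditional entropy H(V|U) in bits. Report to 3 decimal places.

Marginals: p(U) = (0.4900, 0.1600, 0.3500), p(V) = (0.0700, 0.1500, 0.7800).
H(V|U) = Σ p(U) · H(V|U=·).
  U=1: p=0.4900, H(V|U=1) = 0.7805
  U=2: p=0.1600, H(V|U=2) = 1.5794
  U=3: p=0.3500, H(V|U=3) = 0.3731
Weighted sum = 0.766 bits.

0.766 bits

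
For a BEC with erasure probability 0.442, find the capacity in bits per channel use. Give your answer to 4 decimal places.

0.5580 bits

Binary erasure channel: capacity C = 1 − ε.
C = 1 − 0.442 = 0.5580 bits per channel use.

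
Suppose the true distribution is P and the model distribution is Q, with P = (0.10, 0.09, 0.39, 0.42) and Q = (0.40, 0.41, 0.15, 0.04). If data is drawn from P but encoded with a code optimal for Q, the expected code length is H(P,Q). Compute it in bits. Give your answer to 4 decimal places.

3.2658 bits

H(P,Q) = −Σ p·log₂ q.
  −0.10·log₂(0.40) = 0.13219
  −0.09·log₂(0.41) = 0.11577
  −0.39·log₂(0.15) = 1.06742
  −0.42·log₂(0.04) = 1.95042
H(P,Q) = 3.2658 bits.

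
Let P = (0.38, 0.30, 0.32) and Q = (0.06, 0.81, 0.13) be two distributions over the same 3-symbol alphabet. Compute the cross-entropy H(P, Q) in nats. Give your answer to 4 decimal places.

1.7852 nats

H(P,Q) = −Σ p·ln q.
  −0.38·ln(0.06) = 1.06910
  −0.30·ln(0.81) = 0.06322
  −0.32·ln(0.13) = 0.65287
H(P,Q) = 1.7852 nats.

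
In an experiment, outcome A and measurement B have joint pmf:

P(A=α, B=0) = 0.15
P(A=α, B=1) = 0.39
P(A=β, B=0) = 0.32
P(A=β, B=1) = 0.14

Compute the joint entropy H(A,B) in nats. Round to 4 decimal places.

H(A,B) = −Σ p(x,y)·ln p(x,y) over all 4 cells.
  cell (α,0): −0.15·ln0.15 = 0.28457
  cell (α,1): −0.39·ln0.39 = 0.36723
  cell (β,0): −0.32·ln0.32 = 0.36462
  cell (β,1): −0.14·ln0.14 = 0.27526
Sum = 1.2917 nats.

1.2917 nats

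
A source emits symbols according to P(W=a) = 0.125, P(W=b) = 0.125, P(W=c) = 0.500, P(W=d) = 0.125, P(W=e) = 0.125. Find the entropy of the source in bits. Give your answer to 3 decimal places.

H(W) = −Σ p·log₂ p.
  −(0.125)·log₂(0.125) = 0.3750
  −(0.125)·log₂(0.125) = 0.3750
  −(0.500)·log₂(0.500) = 0.5000
  −(0.125)·log₂(0.125) = 0.3750
  −(0.125)·log₂(0.125) = 0.3750
Sum: 0.3750 + 0.3750 + 0.5000 + 0.3750 + 0.3750 = 2.000 bits.

2.000 bits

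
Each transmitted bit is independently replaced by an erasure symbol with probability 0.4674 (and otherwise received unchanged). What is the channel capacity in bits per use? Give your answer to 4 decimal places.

0.5326 bits

Binary erasure channel: capacity C = 1 − ε.
C = 1 − 0.4674 = 0.5326 bits per channel use.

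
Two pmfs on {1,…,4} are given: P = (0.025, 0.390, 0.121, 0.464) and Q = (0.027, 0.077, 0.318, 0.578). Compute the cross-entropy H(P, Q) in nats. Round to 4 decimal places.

1.4832 nats

H(P,Q) = −Σ p·ln q.
  −0.025·ln(0.027) = 0.09030
  −0.390·ln(0.077) = 0.99994
  −0.121·ln(0.318) = 0.13863
  −0.464·ln(0.578) = 0.25436
H(P,Q) = 1.4832 nats.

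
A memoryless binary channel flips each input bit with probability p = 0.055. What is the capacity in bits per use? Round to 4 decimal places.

0.6927 bits

Binary symmetric channel: C = 1 − h₂(ε) where h₂ is the binary entropy function.
h₂(0.055) = −0.055·log₂0.055 − 0.945·log₂0.945 = 0.3073.
C = 1 − 0.3073 = 0.6927 bits per channel use.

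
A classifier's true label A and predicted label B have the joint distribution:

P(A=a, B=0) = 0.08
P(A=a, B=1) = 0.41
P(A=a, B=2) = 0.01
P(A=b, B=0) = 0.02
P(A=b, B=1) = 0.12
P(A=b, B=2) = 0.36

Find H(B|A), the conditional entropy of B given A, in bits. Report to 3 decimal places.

Chain rule: H(B|A) = H(A,B) − H(A).
Marginals: p(A) = (0.5000, 0.5000), p(B) = (0.1000, 0.5300, 0.3700).
H(A,B) = 1.8959 bits; H(A) = 1.0000 bits.
H(B|A) = 1.8959 − 1.0000 = 0.896 bits.

0.896 bits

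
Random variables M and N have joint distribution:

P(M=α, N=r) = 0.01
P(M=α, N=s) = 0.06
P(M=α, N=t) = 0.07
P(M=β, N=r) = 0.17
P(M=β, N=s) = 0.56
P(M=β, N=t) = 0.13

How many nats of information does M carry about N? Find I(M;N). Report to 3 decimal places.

Marginals: p(M) = (0.1400, 0.8600), p(N) = (0.1800, 0.6200, 0.2000).
I(M;N) = Σ p(x,y)·ln[p(x,y)/(p(x)p(y))].
  (α,r): 0.01·ln(0.3968) = -0.0092
  (α,s): 0.06·ln(0.6912) = -0.0222
  (α,t): 0.07·ln(2.5000) = 0.0641
  (β,r): 0.17·ln(1.0982) = 0.0159
  (β,s): 0.56·ln(1.0503) = 0.0275
  (β,t): 0.13·ln(0.7558) = -0.0364
Sum = 0.040 nats.

0.040 nats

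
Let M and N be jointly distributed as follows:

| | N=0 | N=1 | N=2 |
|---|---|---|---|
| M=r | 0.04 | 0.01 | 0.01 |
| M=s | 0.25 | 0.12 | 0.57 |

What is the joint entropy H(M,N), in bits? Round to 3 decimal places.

1.648 bits

H(M,N) = −Σ p(x,y)·log₂ p(x,y) over all 6 cells.
  cell (r,0): −0.04·log₂0.04 = 0.1858
  cell (r,1): −0.01·log₂0.01 = 0.0664
  cell (r,2): −0.01·log₂0.01 = 0.0664
  cell (s,0): −0.25·log₂0.25 = 0.5000
  cell (s,1): −0.12·log₂0.12 = 0.3671
  cell (s,2): −0.57·log₂0.57 = 0.4623
Sum = 1.648 bits.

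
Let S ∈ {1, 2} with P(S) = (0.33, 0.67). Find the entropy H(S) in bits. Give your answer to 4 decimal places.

H(S) = −Σ p·log₂ p.
  −(0.33)·log₂(0.33) = 0.52782
  −(0.67)·log₂(0.67) = 0.38710
Sum: 0.52782 + 0.38710 = 0.9149 bits.

0.9149 bits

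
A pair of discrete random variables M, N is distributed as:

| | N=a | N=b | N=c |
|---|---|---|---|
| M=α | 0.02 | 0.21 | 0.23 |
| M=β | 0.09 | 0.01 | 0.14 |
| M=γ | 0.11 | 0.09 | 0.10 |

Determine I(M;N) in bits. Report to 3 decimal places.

Marginals: p(M) = (0.4600, 0.2400, 0.3000), p(N) = (0.2200, 0.3100, 0.4700).
I(M;N) = H(M) + H(N) − H(M,N).
H(M) = 1.5306, H(N) = 1.5163, H(M,N) = 2.8447.
I(M;N) = 1.5306 + 1.5163 − 2.8447 = 0.202 bits.

0.202 bits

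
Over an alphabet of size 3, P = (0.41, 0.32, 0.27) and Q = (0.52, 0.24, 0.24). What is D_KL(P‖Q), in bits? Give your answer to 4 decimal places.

D(P‖Q) = Σ p·log₂(p/q).
  0.41·log₂(0.41/0.52) = -0.14058
  0.32·log₂(0.32/0.24) = 0.13281
  0.27·log₂(0.27/0.24) = 0.04588
D(P‖Q) = 0.0381 bits.

0.0381 bits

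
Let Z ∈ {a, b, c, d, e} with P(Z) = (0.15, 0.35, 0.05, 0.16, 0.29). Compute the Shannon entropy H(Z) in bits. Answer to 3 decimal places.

2.098 bits

H(Z) = −Σ p·log₂ p.
  −(0.15)·log₂(0.15) = 0.4105
  −(0.35)·log₂(0.35) = 0.5301
  −(0.05)·log₂(0.05) = 0.2161
  −(0.16)·log₂(0.16) = 0.4230
  −(0.29)·log₂(0.29) = 0.5179
Sum: 0.4105 + 0.5301 + 0.2161 + 0.4230 + 0.5179 = 2.098 bits.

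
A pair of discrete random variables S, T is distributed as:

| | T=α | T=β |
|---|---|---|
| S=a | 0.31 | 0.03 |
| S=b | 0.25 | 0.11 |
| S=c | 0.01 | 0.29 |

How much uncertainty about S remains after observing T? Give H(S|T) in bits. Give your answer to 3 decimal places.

1.124 bits

Chain rule: H(S|T) = H(S,T) − H(T).
Marginals: p(S) = (0.3400, 0.3600, 0.3000), p(T) = (0.5700, 0.4300).
H(S,T) = 2.1102 bits; H(T) = 0.9858 bits.
H(S|T) = 2.1102 − 0.9858 = 1.124 bits.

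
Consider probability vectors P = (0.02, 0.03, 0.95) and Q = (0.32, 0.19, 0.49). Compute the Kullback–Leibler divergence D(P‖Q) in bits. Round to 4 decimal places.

0.7475 bits

D(P‖Q) = Σ p·log₂(p/q).
  0.02·log₂(0.02/0.32) = -0.08000
  0.03·log₂(0.03/0.19) = -0.07989
  0.95·log₂(0.95/0.49) = 0.90739
D(P‖Q) = 0.7475 bits.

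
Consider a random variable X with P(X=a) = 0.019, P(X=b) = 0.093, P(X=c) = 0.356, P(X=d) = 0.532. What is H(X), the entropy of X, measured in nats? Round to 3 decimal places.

1.000 nats

H(X) = −Σ p·ln p.
  −(0.019)·ln(0.019) = 0.0753
  −(0.093)·ln(0.093) = 0.2209
  −(0.356)·ln(0.356) = 0.3677
  −(0.532)·ln(0.532) = 0.3358
Sum: 0.0753 + 0.2209 + 0.3677 + 0.3358 = 1.000 nats.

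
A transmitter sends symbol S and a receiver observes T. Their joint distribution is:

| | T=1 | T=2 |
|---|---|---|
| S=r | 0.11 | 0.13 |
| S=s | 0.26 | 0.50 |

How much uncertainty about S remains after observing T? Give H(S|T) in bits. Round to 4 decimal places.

0.7875 bits

Chain rule: H(S|T) = H(S,T) − H(T).
Marginals: p(S) = (0.2400, 0.7600), p(T) = (0.3700, 0.6300).
H(S,T) = 1.7382 bits; H(T) = 0.9507 bits.
H(S|T) = 1.7382 − 0.9507 = 0.7875 bits.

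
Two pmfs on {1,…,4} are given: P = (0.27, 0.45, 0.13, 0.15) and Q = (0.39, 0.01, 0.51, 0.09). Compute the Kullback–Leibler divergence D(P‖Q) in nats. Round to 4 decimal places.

D(P‖Q) = Σ p·ln(p/q).
  0.27·ln(0.27/0.39) = -0.09929
  0.45·ln(0.45/0.01) = 1.71300
  0.13·ln(0.13/0.51) = -0.17769
  0.15·ln(0.15/0.09) = 0.07662
D(P‖Q) = 1.5126 nats.

1.5126 nats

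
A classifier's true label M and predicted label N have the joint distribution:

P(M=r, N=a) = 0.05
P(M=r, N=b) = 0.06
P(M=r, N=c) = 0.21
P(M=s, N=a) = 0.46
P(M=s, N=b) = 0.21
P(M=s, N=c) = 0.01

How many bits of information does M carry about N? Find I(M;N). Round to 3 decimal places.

Marginals: p(M) = (0.3200, 0.6800), p(N) = (0.5100, 0.2700, 0.2200).
I(M;N) = Σ p(x,y)·log₂[p(x,y)/(p(x)p(y))].
  (r,a): 0.05·log₂(0.3064) = -0.0853
  (r,b): 0.06·log₂(0.6944) = -0.0316
  (r,c): 0.21·log₂(2.9830) = 0.3311
  (s,a): 0.46·log₂(1.3264) = 0.1875
  (s,b): 0.21·log₂(1.1438) = 0.0407
  (s,c): 0.01·log₂(0.0668) = -0.0390
Sum = 0.403 bits.

0.403 bits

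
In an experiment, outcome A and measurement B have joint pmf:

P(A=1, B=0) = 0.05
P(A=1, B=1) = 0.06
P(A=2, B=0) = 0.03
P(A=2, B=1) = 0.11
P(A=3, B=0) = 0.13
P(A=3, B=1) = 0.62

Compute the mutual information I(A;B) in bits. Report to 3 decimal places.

Marginals: p(A) = (0.1100, 0.1400, 0.7500), p(B) = (0.2100, 0.7900).
I(A;B) = H(A) + H(B) − H(A,B).
H(A) = 1.0587, H(B) = 0.7415, H(A,B) = 1.7719.
I(A;B) = 1.0587 + 0.7415 − 1.7719 = 0.028 bits.

0.028 bits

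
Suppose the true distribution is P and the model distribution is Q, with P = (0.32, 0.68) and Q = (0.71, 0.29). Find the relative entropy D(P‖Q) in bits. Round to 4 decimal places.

0.4681 bits

D(P‖Q) = Σ p·log₂(p/q).
  0.32·log₂(0.32/0.71) = -0.36792
  0.68·log₂(0.68/0.29) = 0.83605
D(P‖Q) = 0.4681 bits.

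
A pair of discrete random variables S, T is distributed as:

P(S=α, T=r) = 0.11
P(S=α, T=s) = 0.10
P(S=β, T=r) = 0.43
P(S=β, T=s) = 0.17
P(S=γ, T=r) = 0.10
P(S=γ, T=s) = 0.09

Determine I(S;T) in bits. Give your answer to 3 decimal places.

Marginals: p(S) = (0.2100, 0.6000, 0.1900), p(T) = (0.6400, 0.3600).
I(S;T) = H(S) + H(T) − H(S,T).
H(S) = 1.3702, H(T) = 0.9427, H(S,T) = 2.2855.
I(S;T) = 1.3702 + 0.9427 − 2.2855 = 0.027 bits.

0.027 bits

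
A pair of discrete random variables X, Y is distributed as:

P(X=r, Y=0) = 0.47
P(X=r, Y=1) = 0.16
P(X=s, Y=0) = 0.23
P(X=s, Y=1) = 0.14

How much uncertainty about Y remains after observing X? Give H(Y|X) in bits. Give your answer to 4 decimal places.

Chain rule: H(Y|X) = H(X,Y) − H(X).
Marginals: p(X) = (0.6300, 0.3700), p(Y) = (0.7000, 0.3000).
H(X,Y) = 1.8198 bits; H(X) = 0.9507 bits.
H(Y|X) = 1.8198 − 0.9507 = 0.8691 bits.

0.8691 bits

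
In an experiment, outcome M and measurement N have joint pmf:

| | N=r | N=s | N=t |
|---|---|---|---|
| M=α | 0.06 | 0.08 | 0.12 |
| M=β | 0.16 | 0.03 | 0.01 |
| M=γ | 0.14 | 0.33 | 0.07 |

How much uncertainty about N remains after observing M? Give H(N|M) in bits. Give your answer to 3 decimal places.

1.287 bits

Marginals: p(M) = (0.2600, 0.2000, 0.5400), p(N) = (0.3600, 0.4400, 0.2000).
H(N|M) = Σ p(M) · H(N|M=·).
  M=α: p=0.2600, H(N|M=α) = 1.5262
  M=β: p=0.2000, H(N|M=β) = 0.8842
  M=γ: p=0.5400, H(N|M=γ) = 1.3212
Weighted sum = 1.287 bits.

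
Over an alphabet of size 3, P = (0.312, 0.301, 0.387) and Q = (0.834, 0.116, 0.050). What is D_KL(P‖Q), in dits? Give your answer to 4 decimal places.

D(P‖Q) = Σ p·log₁₀(p/q).
  0.312·log₁₀(0.312/0.834) = -0.13323
  0.301·log₁₀(0.301/0.116) = 0.12465
  0.387·log₁₀(0.387/0.050) = 0.34394
D(P‖Q) = 0.3354 dits.

0.3354 dits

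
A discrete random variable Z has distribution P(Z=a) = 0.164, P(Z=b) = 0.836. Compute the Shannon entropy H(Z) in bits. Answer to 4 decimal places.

H(Z) = −Σ p·log₂ p.
  −(0.164)·log₂(0.164) = 0.42775
  −(0.836)·log₂(0.836) = 0.21604
Sum: 0.42775 + 0.21604 = 0.6438 bits.

0.6438 bits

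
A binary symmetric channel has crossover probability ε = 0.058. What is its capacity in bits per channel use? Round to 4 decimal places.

0.6805 bits

Binary symmetric channel: C = 1 − h₂(ε) where h₂ is the binary entropy function.
h₂(0.058) = −0.058·log₂0.058 − 0.942·log₂0.942 = 0.3195.
C = 1 − 0.3195 = 0.6805 bits per channel use.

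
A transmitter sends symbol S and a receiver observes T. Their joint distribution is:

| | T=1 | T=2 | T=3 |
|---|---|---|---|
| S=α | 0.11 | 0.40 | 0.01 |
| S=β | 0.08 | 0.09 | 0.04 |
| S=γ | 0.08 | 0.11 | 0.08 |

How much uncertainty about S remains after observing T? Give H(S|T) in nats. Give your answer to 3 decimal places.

Chain rule: H(S|T) = H(S,T) − H(T).
Marginals: p(S) = (0.5200, 0.2100, 0.2700), p(T) = (0.2700, 0.6000, 0.1300).
H(S,T) = 1.8498 nats; H(T) = 0.9252 nats.
H(S|T) = 1.8498 − 0.9252 = 0.925 nats.

0.925 nats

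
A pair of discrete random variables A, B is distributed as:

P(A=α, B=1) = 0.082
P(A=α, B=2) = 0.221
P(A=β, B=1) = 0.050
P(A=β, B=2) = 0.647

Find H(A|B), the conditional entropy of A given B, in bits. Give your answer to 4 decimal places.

0.8368 bits

Chain rule: H(A|B) = H(A,B) − H(B).
Marginals: p(A) = (0.3030, 0.6970), p(B) = (0.1320, 0.8680).
H(A,B) = 1.3997 bits; H(B) = 0.5629 bits.
H(A|B) = 1.3997 − 0.5629 = 0.8368 bits.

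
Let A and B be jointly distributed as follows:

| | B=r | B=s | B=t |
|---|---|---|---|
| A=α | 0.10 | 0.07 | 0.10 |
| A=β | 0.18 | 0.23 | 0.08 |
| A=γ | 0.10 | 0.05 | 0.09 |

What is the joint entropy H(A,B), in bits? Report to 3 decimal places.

3.018 bits

H(A,B) = −Σ p(x,y)·log₂ p(x,y) over all 9 cells.
  cell (α,r): −0.10·log₂0.10 = 0.3322
  cell (α,s): −0.07·log₂0.07 = 0.2686
  cell (α,t): −0.10·log₂0.10 = 0.3322
  cell (β,r): −0.18·log₂0.18 = 0.4453
  cell (β,s): −0.23·log₂0.23 = 0.4877
  cell (β,t): −0.08·log₂0.08 = 0.2915
  cell (γ,r): −0.10·log₂0.10 = 0.3322
  cell (γ,s): −0.05·log₂0.05 = 0.2161
  cell (γ,t): −0.09·log₂0.09 = 0.3127
Sum = 3.018 bits.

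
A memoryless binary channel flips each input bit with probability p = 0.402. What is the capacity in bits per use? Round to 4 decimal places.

Binary symmetric channel: C = 1 − h₂(ε) where h₂ is the binary entropy function.
h₂(0.402) = −0.402·log₂0.402 − 0.598·log₂0.598 = 0.9721.
C = 1 − 0.9721 = 0.0279 bits per channel use.

0.0279 bits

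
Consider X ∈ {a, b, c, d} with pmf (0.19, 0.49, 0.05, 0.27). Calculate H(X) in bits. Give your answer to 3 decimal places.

H(X) = −Σ p·log₂ p.
  −(0.19)·log₂(0.19) = 0.4552
  −(0.49)·log₂(0.49) = 0.5043
  −(0.05)·log₂(0.05) = 0.2161
  −(0.27)·log₂(0.27) = 0.5100
Sum: 0.4552 + 0.5043 + 0.2161 + 0.5100 = 1.686 bits.

1.686 bits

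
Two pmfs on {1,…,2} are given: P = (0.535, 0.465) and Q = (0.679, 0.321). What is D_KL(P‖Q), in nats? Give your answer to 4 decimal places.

0.0448 nats

D(P‖Q) = Σ p·ln(p/q).
  0.535·ln(0.535/0.679) = -0.12752
  0.465·ln(0.465/0.321) = 0.17233
D(P‖Q) = 0.0448 nats.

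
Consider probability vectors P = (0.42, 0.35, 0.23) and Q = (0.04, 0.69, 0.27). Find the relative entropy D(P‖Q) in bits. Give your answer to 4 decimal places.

1.0288 bits

D(P‖Q) = Σ p·log₂(p/q).
  0.42·log₂(0.42/0.04) = 1.42477
  0.35·log₂(0.35/0.69) = -0.34273
  0.23·log₂(0.23/0.27) = -0.05320
D(P‖Q) = 1.0288 bits.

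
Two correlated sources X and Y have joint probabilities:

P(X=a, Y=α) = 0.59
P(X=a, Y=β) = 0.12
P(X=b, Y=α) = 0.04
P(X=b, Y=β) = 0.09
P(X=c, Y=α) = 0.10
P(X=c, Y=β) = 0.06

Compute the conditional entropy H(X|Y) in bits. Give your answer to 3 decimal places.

1.049 bits

Chain rule: H(X|Y) = H(X,Y) − H(Y).
Marginals: p(X) = (0.7100, 0.1300, 0.1600), p(Y) = (0.7300, 0.2700).
H(X,Y) = 1.8903 bits; H(Y) = 0.8415 bits.
H(X|Y) = 1.8903 − 0.8415 = 1.049 bits.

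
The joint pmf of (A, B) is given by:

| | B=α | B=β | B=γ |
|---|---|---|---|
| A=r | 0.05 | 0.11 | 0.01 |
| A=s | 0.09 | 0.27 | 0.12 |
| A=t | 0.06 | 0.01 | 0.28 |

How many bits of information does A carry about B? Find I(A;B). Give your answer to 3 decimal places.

Marginals: p(A) = (0.1700, 0.4800, 0.3500), p(B) = (0.2000, 0.3900, 0.4100).
I(A;B) = Σ p(x,y)·log₂[p(x,y)/(p(x)p(y))].
  (r,α): 0.05·log₂(1.4706) = 0.0278
  (r,β): 0.11·log₂(1.6591) = 0.0803
  (r,γ): 0.01·log₂(0.1435) = -0.0280
  (s,α): 0.09·log₂(0.9375) = -0.0084
  (s,β): 0.27·log₂(1.4423) = 0.1427
  (s,γ): 0.12·log₂(0.6098) = -0.0856
  (t,α): 0.06·log₂(0.8571) = -0.0133
  (t,β): 0.01·log₂(0.0733) = -0.0377
  (t,γ): 0.28·log₂(1.9512) = 0.2700
Sum = 0.348 bits.

0.348 bits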